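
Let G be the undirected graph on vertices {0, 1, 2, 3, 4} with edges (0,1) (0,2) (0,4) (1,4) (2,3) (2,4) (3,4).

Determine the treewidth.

2

A width-2 tree decomposition is:
Bags: B1 = {0, 2, 4}  B2 = {2, 3, 4}  B3 = {0, 1, 4}
Tree: B1–B2, B1–B3
Every bag has size at most 3, so the width is 3 − 1 = 2 and tw(G) ≤ 2. On the other hand G contains the 3-clique {0, 1, 4}. A clique must lie in a single bag of any decomposition, so no decomposition can have width below 2. Therefore the treewidth is 2.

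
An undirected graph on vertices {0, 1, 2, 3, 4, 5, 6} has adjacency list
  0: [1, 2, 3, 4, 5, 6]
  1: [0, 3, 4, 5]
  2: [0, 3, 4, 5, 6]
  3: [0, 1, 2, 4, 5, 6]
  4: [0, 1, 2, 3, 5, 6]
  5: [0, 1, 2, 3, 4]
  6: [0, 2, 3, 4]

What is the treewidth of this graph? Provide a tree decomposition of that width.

Treewidth 4.
One such decomposition:
Bags: B1 = {0, 2, 3, 4, 6}  B2 = {0, 2, 3, 4, 5}  B3 = {0, 1, 3, 4, 5}
Tree: B1–B2, B2–B3

Each bag holds 5 vertices, so the decomposition has width 4, which upper-bounds the treewidth. On the other hand G contains the 5-clique {0, 1, 3, 4, 5}. A clique must lie in a single bag of any decomposition, so no decomposition can have width below 4. Therefore the treewidth is 4.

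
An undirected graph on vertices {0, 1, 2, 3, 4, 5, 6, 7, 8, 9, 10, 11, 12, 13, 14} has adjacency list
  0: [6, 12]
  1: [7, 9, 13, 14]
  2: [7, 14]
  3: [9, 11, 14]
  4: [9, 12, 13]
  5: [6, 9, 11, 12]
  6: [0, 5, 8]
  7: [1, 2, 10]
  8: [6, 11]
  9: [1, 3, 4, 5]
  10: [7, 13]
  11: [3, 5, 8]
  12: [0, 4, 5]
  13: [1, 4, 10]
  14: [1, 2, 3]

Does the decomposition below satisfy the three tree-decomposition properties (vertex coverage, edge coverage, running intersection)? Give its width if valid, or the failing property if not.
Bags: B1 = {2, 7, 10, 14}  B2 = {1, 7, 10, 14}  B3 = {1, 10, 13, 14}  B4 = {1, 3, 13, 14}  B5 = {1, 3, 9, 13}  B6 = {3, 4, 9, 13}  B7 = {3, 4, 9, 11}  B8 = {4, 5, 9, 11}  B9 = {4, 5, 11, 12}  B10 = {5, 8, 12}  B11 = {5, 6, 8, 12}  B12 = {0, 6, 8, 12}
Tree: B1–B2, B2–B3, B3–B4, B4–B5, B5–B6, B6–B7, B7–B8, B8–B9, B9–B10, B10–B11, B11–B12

A tree decomposition must satisfy three properties: every vertex lies in some bag; for every edge, both endpoints lie together in some bag; and for every vertex, the bags containing it form a connected subtree. Here edge (11,8) lies in no bag, so the decomposition is invalid.

No — edge (11,8) lies in no bag.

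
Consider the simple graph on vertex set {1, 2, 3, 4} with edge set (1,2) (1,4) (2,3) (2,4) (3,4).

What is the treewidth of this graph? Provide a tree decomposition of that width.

Treewidth 2.
Bags: B1 = {1, 2, 4}  B2 = {2, 3, 4}
Tree: B1–B2

Each bag holds 3 vertices, so the decomposition has width 2, which upper-bounds the treewidth. For the lower bound, the 3 vertices {1, 2, 4} are pairwise adjacent, and any tree decomposition puts a clique entirely inside one bag — forcing width ≥ 2. The upper and lower bounds meet at 2, so that is the treewidth.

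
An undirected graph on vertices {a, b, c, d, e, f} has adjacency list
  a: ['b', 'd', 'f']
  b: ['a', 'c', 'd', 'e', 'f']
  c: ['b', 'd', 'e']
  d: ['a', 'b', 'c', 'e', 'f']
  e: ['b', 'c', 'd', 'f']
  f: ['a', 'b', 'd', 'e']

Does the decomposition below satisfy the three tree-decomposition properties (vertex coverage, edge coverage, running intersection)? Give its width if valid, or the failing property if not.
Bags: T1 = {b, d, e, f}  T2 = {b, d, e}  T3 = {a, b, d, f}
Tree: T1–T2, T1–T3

A tree decomposition must satisfy three properties: every vertex lies in some bag; for every edge, both endpoints lie together in some bag; and for every vertex, the bags containing it form a connected subtree. Here vertex c appears in no bag, so the decomposition is invalid.

No — vertex c appears in no bag.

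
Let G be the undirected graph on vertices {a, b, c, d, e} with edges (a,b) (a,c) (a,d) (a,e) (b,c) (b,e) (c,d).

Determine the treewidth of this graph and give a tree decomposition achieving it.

Each bag holds 3 vertices, so the decomposition has width 2, which upper-bounds the treewidth. For the lower bound, the 3 vertices {a, b, e} are pairwise adjacent, and any tree decomposition puts a clique entirely inside one bag — forcing width ≥ 2. Hence tw(G) = 2 exactly.

Treewidth 2.
Bags: B1 = {a, b, c}  B2 = {a, c, d}  B3 = {a, b, e}
Tree: B1–B2, B1–B3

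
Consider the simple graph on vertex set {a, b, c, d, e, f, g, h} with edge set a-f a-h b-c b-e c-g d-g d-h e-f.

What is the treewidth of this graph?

2

A width-2 tree decomposition is:
Bags: B1 = {a, d, h}  B2 = {a, d, g}  B3 = {a, c, g}  B4 = {a, b, c}  B5 = {a, b, e}  B6 = {a, e, f}
Tree: B1–B2, B2–B3, B3–B4, B4–B5, B5–B6
Each bag holds 3 vertices, so the decomposition has width 2, which upper-bounds the treewidth. For the lower bound, G contains the cycle a–h–d–g–c–b–e–f–a, so G is not a forest; only forests have treewidth ≤ 1, hence tw(G) ≥ 2. Hence tw(G) = 2 exactly.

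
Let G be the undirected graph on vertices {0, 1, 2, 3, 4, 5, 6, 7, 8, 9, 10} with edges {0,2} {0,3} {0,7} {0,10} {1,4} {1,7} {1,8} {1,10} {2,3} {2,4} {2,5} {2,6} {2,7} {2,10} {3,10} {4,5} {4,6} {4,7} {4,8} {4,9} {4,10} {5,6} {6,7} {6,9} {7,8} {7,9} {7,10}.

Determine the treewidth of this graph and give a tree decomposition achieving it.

Treewidth 3.
One optimal decomposition is:
Bags: B1 = {1, 4, 7, 10}  B2 = {1, 4, 7, 8}  B3 = {2, 4, 7, 10}  B4 = {2, 4, 6, 7}  B5 = {0, 2, 7, 10}  B6 = {0, 2, 3, 10}  B7 = {4, 6, 7, 9}  B8 = {2, 4, 5, 6}
Tree: B1–B2, B1–B3, B3–B4, B3–B5, B5–B6, B4–B7, B4–B8

Every bag has size at most 4, so the width is 4 − 1 = 3 and tw(G) ≤ 3. For the lower bound, the 4 vertices {0, 2, 3, 10} are pairwise adjacent, and any tree decomposition puts a clique entirely inside one bag — forcing width ≥ 3. The upper and lower bounds meet at 3, so that is the treewidth.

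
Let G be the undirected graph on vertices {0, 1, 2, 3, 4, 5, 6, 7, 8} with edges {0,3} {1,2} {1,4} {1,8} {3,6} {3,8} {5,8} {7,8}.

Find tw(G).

A width-1 tree decomposition is:
Bags: B1 = {3, 8}  B2 = {3, 6}  B3 = {1, 8}  B4 = {1, 2}  B5 = {0, 3}  B6 = {1, 4}  B7 = {5, 8}  B8 = {7, 8}
Tree: B1–B2, B1–B3, B3–B4, B1–B5, B4–B6, B1–B7, B7–B8
Each bag holds 2 vertices, so the decomposition has width 1, which upper-bounds the treewidth. Since G has at least one edge (e.g. 8–3), it is not an edgeless graph, so tw(G) ≥ 1. Combining the bounds, tw(G) = 1.

1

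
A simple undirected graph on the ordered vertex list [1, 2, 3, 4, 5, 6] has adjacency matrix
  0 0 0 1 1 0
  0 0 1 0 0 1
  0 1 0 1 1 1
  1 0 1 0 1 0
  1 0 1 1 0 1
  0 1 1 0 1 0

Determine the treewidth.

A width-2 tree decomposition is:
Bags: B1 = {3, 4, 5}  B2 = {3, 5, 6}  B3 = {1, 4, 5}  B4 = {2, 3, 6}
Tree: B1–B2, B1–B3, B2–B4
Every bag has size at most 3, so the width is 3 − 1 = 2 and tw(G) ≤ 2. For the lower bound, the 3 vertices {1, 4, 5} are pairwise adjacent, and any tree decomposition puts a clique entirely inside one bag — forcing width ≥ 2. Therefore the treewidth is 2.

2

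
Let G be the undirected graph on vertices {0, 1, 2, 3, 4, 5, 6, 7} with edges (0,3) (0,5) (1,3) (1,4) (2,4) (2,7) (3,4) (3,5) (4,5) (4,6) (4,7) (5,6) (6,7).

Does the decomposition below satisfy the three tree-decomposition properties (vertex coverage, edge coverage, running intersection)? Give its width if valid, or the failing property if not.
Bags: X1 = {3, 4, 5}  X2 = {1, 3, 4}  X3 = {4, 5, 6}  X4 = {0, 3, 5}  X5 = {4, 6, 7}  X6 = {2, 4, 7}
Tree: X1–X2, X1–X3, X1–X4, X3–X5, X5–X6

Yes; width 2.

Vertex coverage: the bags together contain {0, 1, 2, 3, 4, 5, 6, 7}, the full vertex set. Edge coverage: each edge of G has both endpoints in at least one bag. Running intersection: for every vertex, the bags containing it form a connected subtree. All three properties hold, so this is a valid tree decomposition of width max|bag| − 1 = 2, and hence tw(G) ≤ 2.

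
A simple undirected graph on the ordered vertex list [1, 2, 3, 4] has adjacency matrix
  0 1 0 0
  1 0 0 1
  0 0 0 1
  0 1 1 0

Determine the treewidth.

1

A width-1 tree decomposition is:
Bags: B1 = {1, 2}  B2 = {2, 4}  B3 = {3, 4}
Tree: B1–B2, B2–B3
Each bag holds 2 vertices, so the decomposition has width 1, which upper-bounds the treewidth. Since G has at least one edge (e.g. 2–1), it is not an edgeless graph, so tw(G) ≥ 1. Hence tw(G) = 1 exactly.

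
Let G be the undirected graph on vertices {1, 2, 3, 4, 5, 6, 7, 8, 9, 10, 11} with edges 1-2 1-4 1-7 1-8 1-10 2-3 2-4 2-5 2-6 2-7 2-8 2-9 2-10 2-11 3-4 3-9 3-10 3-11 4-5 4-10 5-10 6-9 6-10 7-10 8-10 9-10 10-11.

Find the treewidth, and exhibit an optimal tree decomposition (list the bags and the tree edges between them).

The largest bag has 4 vertices, giving width 3; this decomposition certifies tw(G) ≤ 3. Conversely, {1, 2, 8, 10} is a clique of size 4, and the vertices of any clique must share a bag in every tree decomposition; so some bag has ≥ 4 vertices and tw(G) ≥ 3. Combining the bounds, tw(G) = 3.

Treewidth 3.
One such decomposition:
Bags: B1 = {2, 3, 9, 10}  B2 = {2, 3, 10, 11}  B3 = {2, 3, 4, 10}  B4 = {2, 6, 9, 10}  B5 = {1, 2, 4, 10}  B6 = {1, 2, 7, 10}  B7 = {2, 4, 5, 10}  B8 = {1, 2, 8, 10}
Tree: B1–B2, B2–B3, B1–B4, B3–B5, B5–B6, B5–B7, B6–B8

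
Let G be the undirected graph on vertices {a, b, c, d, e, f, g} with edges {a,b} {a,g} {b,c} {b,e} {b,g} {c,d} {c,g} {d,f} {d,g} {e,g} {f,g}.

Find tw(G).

A width-2 tree decomposition is:
Bags: B1 = {b, c, g}  B2 = {b, e, g}  B3 = {c, d, g}  B4 = {d, f, g}  B5 = {a, b, g}
Tree: B1–B2, B1–B3, B3–B4, B1–B5
Each bag holds 3 vertices, so the decomposition has width 2, which upper-bounds the treewidth. For the lower bound, the 3 vertices {c, d, g} are pairwise adjacent, and any tree decomposition puts a clique entirely inside one bag — forcing width ≥ 2. Hence tw(G) = 2 exactly.

2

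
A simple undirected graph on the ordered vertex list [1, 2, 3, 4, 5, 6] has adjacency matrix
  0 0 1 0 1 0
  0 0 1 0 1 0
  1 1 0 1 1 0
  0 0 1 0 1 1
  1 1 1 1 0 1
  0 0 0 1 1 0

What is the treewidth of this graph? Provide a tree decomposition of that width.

Every bag has size at most 3, so the width is 3 − 1 = 2 and tw(G) ≤ 2. For the lower bound, the 3 vertices {1, 3, 5} are pairwise adjacent, and any tree decomposition puts a clique entirely inside one bag — forcing width ≥ 2. Hence tw(G) = 2 exactly.

Treewidth 2.
One optimal decomposition is:
Bags: B1 = {2, 3, 5}  B2 = {3, 4, 5}  B3 = {1, 3, 5}  B4 = {4, 5, 6}
Tree: B1–B2, B2–B3, B2–B4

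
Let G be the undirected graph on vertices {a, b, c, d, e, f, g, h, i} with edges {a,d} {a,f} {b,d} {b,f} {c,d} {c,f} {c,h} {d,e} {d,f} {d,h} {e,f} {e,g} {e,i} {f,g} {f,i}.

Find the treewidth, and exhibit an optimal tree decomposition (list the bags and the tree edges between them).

Every bag has size at most 3, so the width is 3 − 1 = 2 and tw(G) ≤ 2. On the other hand G contains the 3-clique {c, d, h}. A clique must lie in a single bag of any decomposition, so no decomposition can have width below 2. Combining the bounds, tw(G) = 2.

Treewidth 2.
Bags: B1 = {e, f, i}  B2 = {d, e, f}  B3 = {e, f, g}  B4 = {a, d, f}  B5 = {c, d, f}  B6 = {b, d, f}  B7 = {c, d, h}
Tree: B1–B2, B1–B3, B2–B4, B2–B5, B2–B6, B5–B7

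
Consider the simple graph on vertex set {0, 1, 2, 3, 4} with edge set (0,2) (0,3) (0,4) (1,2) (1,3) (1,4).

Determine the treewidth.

A width-2 tree decomposition is:
Bags: B1 = {0, 1, 4}  B2 = {0, 1, 3}  B3 = {0, 1, 2}
Tree: B1–B2, B2–B3
The largest bag has 3 vertices, giving width 2; this decomposition certifies tw(G) ≤ 2. Since 4–0–3–1–4 is a cycle in G, G is not acyclic. Forests are exactly the graphs of treewidth ≤ 1, so tw(G) ≥ 2. Combining the bounds, tw(G) = 2.

2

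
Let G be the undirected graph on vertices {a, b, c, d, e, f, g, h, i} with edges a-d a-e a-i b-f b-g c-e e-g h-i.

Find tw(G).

1

A width-1 tree decomposition is:
Bags: B1 = {a, e}  B2 = {a, i}  B3 = {h, i}  B4 = {e, g}  B5 = {b, g}  B6 = {b, f}  B7 = {c, e}  B8 = {a, d}
Tree: B1–B2, B2–B3, B1–B4, B4–B5, B5–B6, B4–B7, B2–B8
The largest bag has 2 vertices, giving width 1; this decomposition certifies tw(G) ≤ 1. Any graph with an edge has treewidth ≥ 1, and G has the edge e–a. Hence tw(G) = 1 exactly.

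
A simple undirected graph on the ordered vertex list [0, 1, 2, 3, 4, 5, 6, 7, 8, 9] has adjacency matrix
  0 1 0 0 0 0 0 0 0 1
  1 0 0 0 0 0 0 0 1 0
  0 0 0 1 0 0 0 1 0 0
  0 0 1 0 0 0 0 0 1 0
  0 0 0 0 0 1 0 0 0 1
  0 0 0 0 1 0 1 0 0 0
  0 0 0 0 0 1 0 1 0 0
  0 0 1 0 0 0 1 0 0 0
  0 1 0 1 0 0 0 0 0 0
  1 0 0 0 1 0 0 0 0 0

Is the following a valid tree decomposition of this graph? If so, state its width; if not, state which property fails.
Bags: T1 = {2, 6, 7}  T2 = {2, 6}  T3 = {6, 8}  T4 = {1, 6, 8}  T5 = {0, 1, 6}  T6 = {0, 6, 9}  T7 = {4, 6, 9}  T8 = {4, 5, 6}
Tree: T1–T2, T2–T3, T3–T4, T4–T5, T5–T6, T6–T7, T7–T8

A tree decomposition must satisfy three properties: every vertex lies in some bag; for every edge, both endpoints lie together in some bag; and for every vertex, the bags containing it form a connected subtree. Here vertex 3 appears in no bag, so the decomposition is invalid.

No — vertex 3 appears in no bag.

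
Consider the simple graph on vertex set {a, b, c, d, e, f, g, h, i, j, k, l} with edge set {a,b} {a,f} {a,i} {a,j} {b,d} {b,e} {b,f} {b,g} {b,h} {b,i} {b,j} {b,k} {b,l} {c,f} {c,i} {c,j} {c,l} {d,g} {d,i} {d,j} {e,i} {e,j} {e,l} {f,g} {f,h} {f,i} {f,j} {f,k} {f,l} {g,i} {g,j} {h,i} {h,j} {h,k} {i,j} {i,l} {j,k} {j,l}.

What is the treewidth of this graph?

4

A width-4 tree decomposition is:
Bags: B1 = {b, f, h, i, j}  B2 = {b, f, i, j, l}  B3 = {b, f, g, i, j}  B4 = {a, b, f, i, j}  B5 = {c, f, i, j, l}  B6 = {b, f, h, j, k}  B7 = {b, d, g, i, j}  B8 = {b, e, i, j, l}
Tree: B1–B2, B2–B3, B3–B4, B2–B5, B1–B6, B3–B7, B2–B8
The largest bag has 5 vertices, giving width 4; this decomposition certifies tw(G) ≤ 4. On the other hand G contains the 5-clique {c, f, i, j, l}. A clique must lie in a single bag of any decomposition, so no decomposition can have width below 4. Combining the bounds, tw(G) = 4.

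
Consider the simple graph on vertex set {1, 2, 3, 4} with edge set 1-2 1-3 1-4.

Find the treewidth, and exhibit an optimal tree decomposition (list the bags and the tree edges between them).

Treewidth 1.
Bags: B1 = {1, 4}  B2 = {1, 3}  B3 = {1, 2}
Tree: B1–B2, B2–B3

Each bag holds 2 vertices, so the decomposition has width 1, which upper-bounds the treewidth. G has an edge, so its treewidth is at least 1. Therefore the treewidth is 1.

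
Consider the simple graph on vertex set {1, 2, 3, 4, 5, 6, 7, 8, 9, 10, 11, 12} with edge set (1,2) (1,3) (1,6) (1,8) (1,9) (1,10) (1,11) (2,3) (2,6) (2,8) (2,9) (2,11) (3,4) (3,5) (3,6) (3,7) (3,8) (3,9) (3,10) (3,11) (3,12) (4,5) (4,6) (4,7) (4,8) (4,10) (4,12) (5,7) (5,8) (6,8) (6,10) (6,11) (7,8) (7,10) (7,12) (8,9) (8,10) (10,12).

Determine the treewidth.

4

A width-4 tree decomposition is:
Bags: B1 = {3, 4, 7, 8, 10}  B2 = {3, 4, 6, 8, 10}  B3 = {1, 3, 6, 8, 10}  B4 = {1, 2, 3, 6, 8}  B5 = {1, 2, 3, 8, 9}  B6 = {3, 4, 5, 7, 8}  B7 = {1, 2, 3, 6, 11}  B8 = {3, 4, 7, 10, 12}
Tree: B1–B2, B2–B3, B3–B4, B4–B5, B1–B6, B4–B7, B1–B8
Every bag has size at most 5, so the width is 5 − 1 = 4 and tw(G) ≤ 4. On the other hand G contains the 5-clique {1, 2, 3, 8, 9}. A clique must lie in a single bag of any decomposition, so no decomposition can have width below 4. Therefore the treewidth is 4.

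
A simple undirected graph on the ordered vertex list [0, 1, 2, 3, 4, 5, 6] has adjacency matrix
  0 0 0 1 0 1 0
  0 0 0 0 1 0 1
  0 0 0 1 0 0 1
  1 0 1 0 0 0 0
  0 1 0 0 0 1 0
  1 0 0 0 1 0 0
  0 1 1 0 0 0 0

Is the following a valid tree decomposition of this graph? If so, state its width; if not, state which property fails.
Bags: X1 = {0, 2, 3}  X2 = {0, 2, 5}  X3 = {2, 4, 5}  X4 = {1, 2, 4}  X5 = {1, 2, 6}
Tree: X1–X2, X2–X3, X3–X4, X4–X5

Yes; width 2.

Every vertex of G appears in some bag (union = {0, 1, 2, 3, 4, 5, 6}); every edge is covered by a bag; and for each vertex v the set of bags containing v is connected in the bag tree. The decomposition is therefore valid. The largest bag has 3 vertices, so the width is 2.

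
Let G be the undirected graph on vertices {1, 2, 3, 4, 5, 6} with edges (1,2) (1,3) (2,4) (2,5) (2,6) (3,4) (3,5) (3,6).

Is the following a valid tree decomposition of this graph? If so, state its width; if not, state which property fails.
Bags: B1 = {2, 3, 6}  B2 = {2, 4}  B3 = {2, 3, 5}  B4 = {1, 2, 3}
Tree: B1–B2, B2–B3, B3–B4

No — edge (3,4) lies in no bag.

A tree decomposition must satisfy three properties: every vertex lies in some bag; for every edge, both endpoints lie together in some bag; and for every vertex, the bags containing it form a connected subtree. Here edge (3,4) lies in no bag, so the decomposition is invalid.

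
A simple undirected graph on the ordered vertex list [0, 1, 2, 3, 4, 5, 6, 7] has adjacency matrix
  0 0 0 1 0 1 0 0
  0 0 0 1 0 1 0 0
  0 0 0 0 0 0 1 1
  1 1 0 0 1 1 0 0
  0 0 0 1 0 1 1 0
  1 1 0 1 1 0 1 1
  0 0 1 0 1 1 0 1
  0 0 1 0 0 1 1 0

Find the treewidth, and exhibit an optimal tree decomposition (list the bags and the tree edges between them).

Treewidth 2.
One such decomposition:
Bags: B1 = {3, 4, 5}  B2 = {4, 5, 6}  B3 = {5, 6, 7}  B4 = {0, 3, 5}  B5 = {1, 3, 5}  B6 = {2, 6, 7}
Tree: B1–B2, B2–B3, B1–B4, B4–B5, B3–B6

Every bag has size at most 3, so the width is 3 − 1 = 2 and tw(G) ≤ 2. On the other hand G contains the 3-clique {2, 6, 7}. A clique must lie in a single bag of any decomposition, so no decomposition can have width below 2. Combining the bounds, tw(G) = 2.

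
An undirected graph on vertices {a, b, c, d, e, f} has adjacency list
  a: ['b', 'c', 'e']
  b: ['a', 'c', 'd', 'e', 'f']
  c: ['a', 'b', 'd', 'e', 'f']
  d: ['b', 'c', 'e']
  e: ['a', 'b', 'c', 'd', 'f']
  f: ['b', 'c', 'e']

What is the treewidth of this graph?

3

A width-3 tree decomposition is:
Bags: B1 = {a, b, c, e}  B2 = {b, c, e, f}  B3 = {b, c, d, e}
Tree: B1–B2, B1–B3
Every bag has size at most 4, so the width is 4 − 1 = 3 and tw(G) ≤ 3. For the lower bound, the 4 vertices {b, c, d, e} are pairwise adjacent, and any tree decomposition puts a clique entirely inside one bag — forcing width ≥ 3. Hence tw(G) = 3 exactly.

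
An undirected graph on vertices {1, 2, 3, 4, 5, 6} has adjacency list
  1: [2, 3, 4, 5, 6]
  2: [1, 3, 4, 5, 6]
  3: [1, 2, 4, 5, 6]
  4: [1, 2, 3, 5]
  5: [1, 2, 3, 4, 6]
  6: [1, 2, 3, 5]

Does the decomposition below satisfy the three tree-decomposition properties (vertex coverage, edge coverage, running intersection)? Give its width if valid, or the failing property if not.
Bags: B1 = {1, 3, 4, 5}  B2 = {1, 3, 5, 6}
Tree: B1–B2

A tree decomposition must satisfy three properties: every vertex lies in some bag; for every edge, both endpoints lie together in some bag; and for every vertex, the bags containing it form a connected subtree. Here vertex 2 appears in no bag, so the decomposition is invalid.

No — vertex 2 appears in no bag.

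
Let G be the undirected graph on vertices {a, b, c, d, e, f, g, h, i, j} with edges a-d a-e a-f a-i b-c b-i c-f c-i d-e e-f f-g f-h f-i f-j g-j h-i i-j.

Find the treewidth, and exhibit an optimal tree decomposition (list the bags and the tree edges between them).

Treewidth 2.
One such decomposition:
Bags: B1 = {c, f, i}  B2 = {a, f, i}  B3 = {f, h, i}  B4 = {f, i, j}  B5 = {a, e, f}  B6 = {f, g, j}  B7 = {b, c, i}  B8 = {a, d, e}
Tree: B1–B2, B2–B3, B2–B4, B2–B5, B4–B6, B1–B7, B5–B8

Every bag has size at most 3, so the width is 3 − 1 = 2 and tw(G) ≤ 2. For the lower bound, the 3 vertices {a, d, e} are pairwise adjacent, and any tree decomposition puts a clique entirely inside one bag — forcing width ≥ 2. Hence tw(G) = 2 exactly.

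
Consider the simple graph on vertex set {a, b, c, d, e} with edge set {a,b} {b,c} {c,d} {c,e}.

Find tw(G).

A width-1 tree decomposition is:
Bags: B1 = {b, c}  B2 = {c, d}  B3 = {c, e}  B4 = {a, b}
Tree: B1–B2, B2–B3, B1–B4
Every bag has size at most 2, so the width is 2 − 1 = 1 and tw(G) ≤ 1. G has an edge, so its treewidth is at least 1. The upper and lower bounds meet at 1, so that is the treewidth.

1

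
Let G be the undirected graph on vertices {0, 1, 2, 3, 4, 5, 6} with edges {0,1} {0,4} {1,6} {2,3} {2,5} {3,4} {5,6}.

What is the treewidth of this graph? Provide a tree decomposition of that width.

The largest bag has 3 vertices, giving width 2; this decomposition certifies tw(G) ≤ 2. Since 1–6–5–2–3–4–0–1 is a cycle in G, G is not acyclic. Forests are exactly the graphs of treewidth ≤ 1, so tw(G) ≥ 2. Combining the bounds, tw(G) = 2.

Treewidth 2.
One optimal decomposition is:
Bags: B1 = {1, 5, 6}  B2 = {1, 2, 5}  B3 = {1, 2, 3}  B4 = {1, 3, 4}  B5 = {0, 1, 4}
Tree: B1–B2, B2–B3, B3–B4, B4–B5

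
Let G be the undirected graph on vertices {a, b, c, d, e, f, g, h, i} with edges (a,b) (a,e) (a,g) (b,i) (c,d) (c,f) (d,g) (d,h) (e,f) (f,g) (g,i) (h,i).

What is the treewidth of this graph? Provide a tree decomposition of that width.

The largest bag has 4 vertices, giving width 3; this decomposition certifies tw(G) ≤ 3. For the lower bound: the 4 vertex sets {a,b,e}, {i}, {g}, {c,d,f,h} are disjoint, each induces a connected subgraph, and every pair is joined by at least one edge of G. Contracting each set to a single vertex therefore yields K_{4} as a minor, and since treewidth is minor-monotone, tw(G) ≥ tw(K_{4}) = 3. The upper and lower bounds meet at 3, so that is the treewidth.

Treewidth 3.
One optimal decomposition is:
Bags: B1 = {a, b, e, i}  B2 = {a, e, g, i}  B3 = {e, f, g, i}  B4 = {f, g, h, i}  B5 = {d, f, g, h}  B6 = {c, d, f, h}
Tree: B1–B2, B2–B3, B3–B4, B4–B5, B5–B6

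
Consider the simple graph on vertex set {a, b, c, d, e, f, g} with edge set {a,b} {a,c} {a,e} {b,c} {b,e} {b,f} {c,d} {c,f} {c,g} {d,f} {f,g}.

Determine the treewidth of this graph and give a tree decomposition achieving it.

Every bag has size at most 3, so the width is 3 − 1 = 2 and tw(G) ≤ 2. For the lower bound, the 3 vertices {a, b, e} are pairwise adjacent, and any tree decomposition puts a clique entirely inside one bag — forcing width ≥ 2. Hence tw(G) = 2 exactly.

Treewidth 2.
One optimal decomposition is:
Bags: B1 = {b, c, f}  B2 = {c, f, g}  B3 = {a, b, c}  B4 = {c, d, f}  B5 = {a, b, e}
Tree: B1–B2, B1–B3, B2–B4, B3–B5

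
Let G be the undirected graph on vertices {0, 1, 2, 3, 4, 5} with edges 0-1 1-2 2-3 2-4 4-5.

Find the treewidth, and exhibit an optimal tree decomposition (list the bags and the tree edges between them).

Every bag has size at most 2, so the width is 2 − 1 = 1 and tw(G) ≤ 1. Since G has at least one edge (e.g. 1–2), it is not an edgeless graph, so tw(G) ≥ 1. Combining the bounds, tw(G) = 1.

Treewidth 1.
One optimal decomposition is:
Bags: B1 = {1, 2}  B2 = {2, 3}  B3 = {0, 1}  B4 = {2, 4}  B5 = {4, 5}
Tree: B1–B2, B1–B3, B2–B4, B4–B5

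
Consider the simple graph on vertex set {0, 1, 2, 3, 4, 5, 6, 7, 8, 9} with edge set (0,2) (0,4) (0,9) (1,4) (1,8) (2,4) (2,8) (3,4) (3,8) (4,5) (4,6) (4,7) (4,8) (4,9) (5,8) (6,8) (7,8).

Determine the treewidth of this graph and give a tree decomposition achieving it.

Treewidth 2.
One such decomposition:
Bags: B1 = {4, 6, 8}  B2 = {1, 4, 8}  B3 = {2, 4, 8}  B4 = {4, 5, 8}  B5 = {4, 7, 8}  B6 = {0, 2, 4}  B7 = {0, 4, 9}  B8 = {3, 4, 8}
Tree: B1–B2, B1–B3, B1–B4, B4–B5, B3–B6, B6–B7, B4–B8

Each bag holds 3 vertices, so the decomposition has width 2, which upper-bounds the treewidth. For the lower bound, the 3 vertices {0, 4, 9} are pairwise adjacent, and any tree decomposition puts a clique entirely inside one bag — forcing width ≥ 2. Combining the bounds, tw(G) = 2.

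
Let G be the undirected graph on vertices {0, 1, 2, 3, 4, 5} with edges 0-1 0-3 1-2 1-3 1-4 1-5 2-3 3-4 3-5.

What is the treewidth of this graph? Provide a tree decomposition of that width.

The largest bag has 3 vertices, giving width 2; this decomposition certifies tw(G) ≤ 2. Conversely, {0, 1, 3} is a clique of size 3, and the vertices of any clique must share a bag in every tree decomposition; so some bag has ≥ 3 vertices and tw(G) ≥ 2. The upper and lower bounds meet at 2, so that is the treewidth.

Treewidth 2.
Bags: B1 = {1, 3, 4}  B2 = {1, 2, 3}  B3 = {1, 3, 5}  B4 = {0, 1, 3}
Tree: B1–B2, B2–B3, B3–B4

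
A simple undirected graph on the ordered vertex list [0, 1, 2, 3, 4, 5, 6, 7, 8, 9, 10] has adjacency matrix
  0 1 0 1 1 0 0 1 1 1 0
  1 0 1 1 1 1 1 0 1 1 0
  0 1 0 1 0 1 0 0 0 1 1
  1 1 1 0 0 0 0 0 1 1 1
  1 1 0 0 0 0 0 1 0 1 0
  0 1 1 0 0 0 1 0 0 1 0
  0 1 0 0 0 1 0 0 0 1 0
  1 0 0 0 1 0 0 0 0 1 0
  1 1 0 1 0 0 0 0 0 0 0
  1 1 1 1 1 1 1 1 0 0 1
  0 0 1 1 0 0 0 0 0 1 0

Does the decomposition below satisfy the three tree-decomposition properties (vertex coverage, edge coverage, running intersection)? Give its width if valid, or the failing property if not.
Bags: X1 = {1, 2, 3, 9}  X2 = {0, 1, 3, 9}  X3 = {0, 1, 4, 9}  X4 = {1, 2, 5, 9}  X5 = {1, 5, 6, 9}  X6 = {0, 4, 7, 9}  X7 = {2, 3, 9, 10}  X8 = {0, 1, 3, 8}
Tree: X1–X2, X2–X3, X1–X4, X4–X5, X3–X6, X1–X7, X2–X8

Every vertex of G appears in some bag (union = {0, 1, 2, 3, 4, 5, 6, 7, 8, 9, 10}); every edge is covered by a bag; and for each vertex v the set of bags containing v is connected in the bag tree. The decomposition is therefore valid. The largest bag has 4 vertices, so the width is 3.

Yes; width 3.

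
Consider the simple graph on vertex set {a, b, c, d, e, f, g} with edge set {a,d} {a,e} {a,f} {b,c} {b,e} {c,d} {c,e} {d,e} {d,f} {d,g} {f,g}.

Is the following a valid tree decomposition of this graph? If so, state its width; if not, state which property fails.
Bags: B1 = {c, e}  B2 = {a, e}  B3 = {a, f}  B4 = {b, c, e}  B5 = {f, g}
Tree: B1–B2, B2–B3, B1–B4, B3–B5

No — vertex d appears in no bag.

A tree decomposition must satisfy three properties: every vertex lies in some bag; for every edge, both endpoints lie together in some bag; and for every vertex, the bags containing it form a connected subtree. Here vertex d appears in no bag, so the decomposition is invalid.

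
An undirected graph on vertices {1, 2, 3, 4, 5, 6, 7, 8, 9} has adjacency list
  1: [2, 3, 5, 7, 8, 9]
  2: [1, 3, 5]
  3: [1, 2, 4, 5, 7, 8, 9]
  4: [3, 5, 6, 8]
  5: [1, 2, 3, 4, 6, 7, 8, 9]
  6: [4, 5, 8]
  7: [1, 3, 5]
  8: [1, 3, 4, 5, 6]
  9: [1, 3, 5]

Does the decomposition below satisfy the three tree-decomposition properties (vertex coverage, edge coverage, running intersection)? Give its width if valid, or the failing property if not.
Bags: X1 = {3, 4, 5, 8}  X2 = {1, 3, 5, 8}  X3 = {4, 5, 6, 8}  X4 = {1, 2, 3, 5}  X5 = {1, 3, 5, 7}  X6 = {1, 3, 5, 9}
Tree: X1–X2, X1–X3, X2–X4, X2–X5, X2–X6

Yes; width 3.

Checking the three conditions: (i) the bags cover all of {1, 2, 3, 4, 5, 6, 7, 8, 9}; (ii) for each edge, some bag contains both endpoints; (iii) the bags containing any fixed vertex form a subtree. All hold, so the decomposition is valid with width 4 − 1 = 3.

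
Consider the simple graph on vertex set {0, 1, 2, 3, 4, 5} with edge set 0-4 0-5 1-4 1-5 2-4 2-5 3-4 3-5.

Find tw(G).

2

A width-2 tree decomposition is:
Bags: B1 = {3, 4, 5}  B2 = {2, 4, 5}  B3 = {0, 4, 5}  B4 = {1, 4, 5}
Tree: B1–B2, B2–B3, B3–B4
Every bag has size at most 3, so the width is 3 − 1 = 2 and tw(G) ≤ 2. Since 4–3–5–2–4 is a cycle in G, G is not acyclic. Forests are exactly the graphs of treewidth ≤ 1, so tw(G) ≥ 2. The upper and lower bounds meet at 2, so that is the treewidth.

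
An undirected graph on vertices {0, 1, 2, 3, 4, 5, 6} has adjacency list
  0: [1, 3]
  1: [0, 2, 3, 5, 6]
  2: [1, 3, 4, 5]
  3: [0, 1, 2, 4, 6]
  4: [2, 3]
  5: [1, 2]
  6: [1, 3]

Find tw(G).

A width-2 tree decomposition is:
Bags: B1 = {0, 1, 3}  B2 = {1, 2, 3}  B3 = {1, 2, 5}  B4 = {2, 3, 4}  B5 = {1, 3, 6}
Tree: B1–B2, B2–B3, B2–B4, B2–B5
Every bag has size at most 3, so the width is 3 − 1 = 2 and tw(G) ≤ 2. On the other hand G contains the 3-clique {0, 1, 3}. A clique must lie in a single bag of any decomposition, so no decomposition can have width below 2. Hence tw(G) = 2 exactly.

2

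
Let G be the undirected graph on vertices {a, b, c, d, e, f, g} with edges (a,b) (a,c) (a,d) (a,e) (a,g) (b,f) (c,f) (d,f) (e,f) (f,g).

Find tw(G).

A width-2 tree decomposition is:
Bags: B1 = {a, b, f}  B2 = {a, f, g}  B3 = {a, c, f}  B4 = {a, d, f}  B5 = {a, e, f}
Tree: B1–B2, B2–B3, B3–B4, B4–B5
Each bag holds 3 vertices, so the decomposition has width 2, which upper-bounds the treewidth. For the lower bound, G contains the cycle f–b–a–g–f, so G is not a forest; only forests have treewidth ≤ 1, hence tw(G) ≥ 2. Therefore the treewidth is 2.

2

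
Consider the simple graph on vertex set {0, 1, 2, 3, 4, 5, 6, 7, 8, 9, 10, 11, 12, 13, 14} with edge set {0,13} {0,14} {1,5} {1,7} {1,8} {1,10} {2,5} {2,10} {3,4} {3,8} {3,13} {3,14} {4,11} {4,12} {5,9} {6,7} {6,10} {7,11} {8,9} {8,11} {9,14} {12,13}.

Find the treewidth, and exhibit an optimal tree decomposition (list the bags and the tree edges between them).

Each bag holds 4 vertices, so the decomposition has width 3, which upper-bounds the treewidth. For the lower bound: the 4 vertex sets {0,12,13}, {14}, {3}, {4,8,9,11} are disjoint, each induces a connected subgraph, and every pair is joined by at least one edge of G. Contracting each set to a single vertex therefore yields K_{4} as a minor, and since treewidth is minor-monotone, tw(G) ≥ tw(K_{4}) = 3. Hence tw(G) = 3 exactly.

Treewidth 3.
Bags: B1 = {0, 12, 13, 14}  B2 = {3, 12, 13, 14}  B3 = {3, 4, 12, 14}  B4 = {3, 4, 9, 14}  B5 = {3, 4, 8, 9}  B6 = {4, 8, 9, 11}  B7 = {5, 8, 9, 11}  B8 = {1, 5, 8, 11}  B9 = {1, 5, 7, 11}  B10 = {1, 2, 5, 7}  B11 = {1, 2, 7, 10}  B12 = {2, 6, 7, 10}
Tree: B1–B2, B2–B3, B3–B4, B4–B5, B5–B6, B6–B7, B7–B8, B8–B9, B9–B10, B10–B11, B11–B12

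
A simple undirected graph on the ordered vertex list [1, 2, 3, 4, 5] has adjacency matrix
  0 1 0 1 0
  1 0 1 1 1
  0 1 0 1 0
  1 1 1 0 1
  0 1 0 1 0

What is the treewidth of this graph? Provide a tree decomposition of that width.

Every bag has size at most 3, so the width is 3 − 1 = 2 and tw(G) ≤ 2. For the lower bound, the 3 vertices {1, 2, 4} are pairwise adjacent, and any tree decomposition puts a clique entirely inside one bag — forcing width ≥ 2. Therefore the treewidth is 2.

Treewidth 2.
One such decomposition:
Bags: B1 = {2, 3, 4}  B2 = {1, 2, 4}  B3 = {2, 4, 5}
Tree: B1–B2, B2–B3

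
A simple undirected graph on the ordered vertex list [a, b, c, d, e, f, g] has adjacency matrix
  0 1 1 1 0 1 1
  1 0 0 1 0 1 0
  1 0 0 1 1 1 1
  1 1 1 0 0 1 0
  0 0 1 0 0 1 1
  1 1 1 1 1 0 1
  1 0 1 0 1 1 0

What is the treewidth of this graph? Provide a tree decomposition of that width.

Each bag holds 4 vertices, so the decomposition has width 3, which upper-bounds the treewidth. On the other hand G contains the 4-clique {c, e, f, g}. A clique must lie in a single bag of any decomposition, so no decomposition can have width below 3. Therefore the treewidth is 3.

Treewidth 3.
One optimal decomposition is:
Bags: B1 = {a, c, f, g}  B2 = {a, c, d, f}  B3 = {a, b, d, f}  B4 = {c, e, f, g}
Tree: B1–B2, B2–B3, B1–B4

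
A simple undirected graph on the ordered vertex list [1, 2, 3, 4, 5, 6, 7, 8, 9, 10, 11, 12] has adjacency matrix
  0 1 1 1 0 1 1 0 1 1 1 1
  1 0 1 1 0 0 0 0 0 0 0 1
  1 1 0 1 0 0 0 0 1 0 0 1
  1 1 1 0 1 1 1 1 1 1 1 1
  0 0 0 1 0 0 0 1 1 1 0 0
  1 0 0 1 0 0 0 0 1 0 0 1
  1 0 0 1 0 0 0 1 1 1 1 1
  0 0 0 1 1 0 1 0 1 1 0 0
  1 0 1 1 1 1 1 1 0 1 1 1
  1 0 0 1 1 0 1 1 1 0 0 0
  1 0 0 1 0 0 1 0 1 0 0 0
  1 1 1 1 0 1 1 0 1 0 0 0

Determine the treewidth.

A width-4 tree decomposition is:
Bags: B1 = {1, 4, 7, 9, 12}  B2 = {1, 4, 7, 9, 10}  B3 = {1, 4, 7, 9, 11}  B4 = {1, 3, 4, 9, 12}  B5 = {1, 2, 3, 4, 12}  B6 = {1, 4, 6, 9, 12}  B7 = {4, 7, 8, 9, 10}  B8 = {4, 5, 8, 9, 10}
Tree: B1–B2, B2–B3, B1–B4, B4–B5, B1–B6, B2–B7, B7–B8
The largest bag has 5 vertices, giving width 4; this decomposition certifies tw(G) ≤ 4. Conversely, {4, 5, 8, 9, 10} is a clique of size 5, and the vertices of any clique must share a bag in every tree decomposition; so some bag has ≥ 5 vertices and tw(G) ≥ 4. Combining the bounds, tw(G) = 4.

4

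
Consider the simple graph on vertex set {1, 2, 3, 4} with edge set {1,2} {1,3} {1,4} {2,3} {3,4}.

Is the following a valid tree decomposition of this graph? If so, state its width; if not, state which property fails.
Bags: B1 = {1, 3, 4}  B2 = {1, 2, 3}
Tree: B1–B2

Checking the three conditions: (i) the bags cover all of {1, 2, 3, 4}; (ii) for each edge, some bag contains both endpoints; (iii) the bags containing any fixed vertex form a subtree. All hold, so the decomposition is valid with width 3 − 1 = 2.

Yes; width 2.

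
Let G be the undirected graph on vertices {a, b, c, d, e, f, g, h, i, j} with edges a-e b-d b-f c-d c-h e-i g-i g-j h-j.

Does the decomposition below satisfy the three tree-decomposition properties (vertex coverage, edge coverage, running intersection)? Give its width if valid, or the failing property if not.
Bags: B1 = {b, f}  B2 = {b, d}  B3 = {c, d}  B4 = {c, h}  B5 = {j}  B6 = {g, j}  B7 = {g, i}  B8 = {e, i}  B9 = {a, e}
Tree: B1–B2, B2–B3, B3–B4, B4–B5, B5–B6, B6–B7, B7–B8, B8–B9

A tree decomposition must satisfy three properties: every vertex lies in some bag; for every edge, both endpoints lie together in some bag; and for every vertex, the bags containing it form a connected subtree. Here edge (h,j) lies in no bag, so the decomposition is invalid.

No — edge (h,j) lies in no bag.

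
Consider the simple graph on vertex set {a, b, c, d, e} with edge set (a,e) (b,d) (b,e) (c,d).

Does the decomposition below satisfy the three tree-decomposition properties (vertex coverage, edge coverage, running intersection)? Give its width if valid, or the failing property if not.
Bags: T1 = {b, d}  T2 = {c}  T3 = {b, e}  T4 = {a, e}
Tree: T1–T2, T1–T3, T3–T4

A tree decomposition must satisfy three properties: every vertex lies in some bag; for every edge, both endpoints lie together in some bag; and for every vertex, the bags containing it form a connected subtree. Here edge (d,c) lies in no bag, so the decomposition is invalid.

No — edge (d,c) lies in no bag.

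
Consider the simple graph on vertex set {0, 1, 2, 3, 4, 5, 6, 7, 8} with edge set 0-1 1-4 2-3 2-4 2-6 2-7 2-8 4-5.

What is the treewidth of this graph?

A width-1 tree decomposition is:
Bags: B1 = {2, 7}  B2 = {2, 4}  B3 = {1, 4}  B4 = {2, 3}  B5 = {4, 5}  B6 = {0, 1}  B7 = {2, 6}  B8 = {2, 8}
Tree: B1–B2, B2–B3, B2–B4, B2–B5, B3–B6, B4–B7, B4–B8
Every bag has size at most 2, so the width is 2 − 1 = 1 and tw(G) ≤ 1. G has an edge, so its treewidth is at least 1. The upper and lower bounds meet at 1, so that is the treewidth.

1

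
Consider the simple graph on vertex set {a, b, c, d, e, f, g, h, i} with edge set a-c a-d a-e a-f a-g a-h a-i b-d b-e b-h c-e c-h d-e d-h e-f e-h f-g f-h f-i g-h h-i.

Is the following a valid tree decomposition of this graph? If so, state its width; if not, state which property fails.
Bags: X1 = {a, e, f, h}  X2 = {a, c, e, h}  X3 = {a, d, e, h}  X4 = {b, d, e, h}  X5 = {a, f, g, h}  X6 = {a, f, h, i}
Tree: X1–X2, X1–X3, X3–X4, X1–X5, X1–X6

Yes; width 3.

Vertex coverage: the bags together contain {a, b, c, d, e, f, g, h, i}, the full vertex set. Edge coverage: each edge of G has both endpoints in at least one bag. Running intersection: for every vertex, the bags containing it form a connected subtree. All three properties hold, so this is a valid tree decomposition of width max|bag| − 1 = 3, and hence tw(G) ≤ 3.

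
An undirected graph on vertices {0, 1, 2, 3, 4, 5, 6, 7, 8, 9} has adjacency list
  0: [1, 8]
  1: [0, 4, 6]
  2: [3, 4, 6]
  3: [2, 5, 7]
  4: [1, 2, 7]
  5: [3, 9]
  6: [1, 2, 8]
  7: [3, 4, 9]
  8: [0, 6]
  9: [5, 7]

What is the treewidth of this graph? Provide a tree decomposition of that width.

Each bag holds 3 vertices, so the decomposition has width 2, which upper-bounds the treewidth. The edges 0–8–6–1–0 form a cycle, so G is not a tree and its treewidth is at least 2. Combining the bounds, tw(G) = 2.

Treewidth 2.
One optimal decomposition is:
Bags: B1 = {0, 1, 8}  B2 = {1, 6, 8}  B3 = {1, 4, 6}  B4 = {2, 4, 6}  B5 = {2, 4, 7}  B6 = {2, 3, 7}  B7 = {3, 7, 9}  B8 = {3, 5, 9}
Tree: B1–B2, B2–B3, B3–B4, B4–B5, B5–B6, B6–B7, B7–B8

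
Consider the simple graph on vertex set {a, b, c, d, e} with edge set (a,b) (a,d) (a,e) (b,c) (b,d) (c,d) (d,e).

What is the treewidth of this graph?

A width-2 tree decomposition is:
Bags: B1 = {a, b, d}  B2 = {a, d, e}  B3 = {b, c, d}
Tree: B1–B2, B1–B3
The largest bag has 3 vertices, giving width 2; this decomposition certifies tw(G) ≤ 2. Conversely, {b, c, d} is a clique of size 3, and the vertices of any clique must share a bag in every tree decomposition; so some bag has ≥ 3 vertices and tw(G) ≥ 2. Therefore the treewidth is 2.

2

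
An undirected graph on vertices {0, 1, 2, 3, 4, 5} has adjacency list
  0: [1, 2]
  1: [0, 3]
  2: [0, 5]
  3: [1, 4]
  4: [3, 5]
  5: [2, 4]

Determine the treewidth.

2

A width-2 tree decomposition is:
Bags: B1 = {2, 4, 5}  B2 = {0, 2, 4}  B3 = {0, 1, 4}  B4 = {1, 3, 4}
Tree: B1–B2, B2–B3, B3–B4
The largest bag has 3 vertices, giving width 2; this decomposition certifies tw(G) ≤ 2. Since 4–5–2–0–1–3–4 is a cycle in G, G is not acyclic. Forests are exactly the graphs of treewidth ≤ 1, so tw(G) ≥ 2. Hence tw(G) = 2 exactly.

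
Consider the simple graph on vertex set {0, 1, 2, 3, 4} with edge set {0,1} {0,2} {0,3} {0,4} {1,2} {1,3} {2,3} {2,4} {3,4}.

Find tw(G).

A width-3 tree decomposition is:
Bags: B1 = {0, 1, 2, 3}  B2 = {0, 2, 3, 4}
Tree: B1–B2
The largest bag has 4 vertices, giving width 3; this decomposition certifies tw(G) ≤ 3. For the lower bound, the 4 vertices {0, 1, 2, 3} are pairwise adjacent, and any tree decomposition puts a clique entirely inside one bag — forcing width ≥ 3. Hence tw(G) = 3 exactly.

3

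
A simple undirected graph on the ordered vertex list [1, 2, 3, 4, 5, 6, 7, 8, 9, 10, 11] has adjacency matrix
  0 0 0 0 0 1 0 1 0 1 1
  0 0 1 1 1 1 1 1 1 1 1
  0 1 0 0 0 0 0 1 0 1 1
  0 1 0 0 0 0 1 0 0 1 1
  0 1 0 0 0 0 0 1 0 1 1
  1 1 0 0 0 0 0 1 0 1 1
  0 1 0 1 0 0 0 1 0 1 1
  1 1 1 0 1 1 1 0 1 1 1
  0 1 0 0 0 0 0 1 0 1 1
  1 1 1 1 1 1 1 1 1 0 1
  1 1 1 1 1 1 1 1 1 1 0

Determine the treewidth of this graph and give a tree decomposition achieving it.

Treewidth 4.
One such decomposition:
Bags: B1 = {2, 3, 8, 10, 11}  B2 = {2, 5, 8, 10, 11}  B3 = {2, 6, 8, 10, 11}  B4 = {2, 8, 9, 10, 11}  B5 = {2, 7, 8, 10, 11}  B6 = {1, 6, 8, 10, 11}  B7 = {2, 4, 7, 10, 11}
Tree: B1–B2, B1–B3, B2–B4, B1–B5, B3–B6, B5–B7

Each bag holds 5 vertices, so the decomposition has width 4, which upper-bounds the treewidth. On the other hand G contains the 5-clique {1, 6, 8, 10, 11}. A clique must lie in a single bag of any decomposition, so no decomposition can have width below 4. Combining the bounds, tw(G) = 4.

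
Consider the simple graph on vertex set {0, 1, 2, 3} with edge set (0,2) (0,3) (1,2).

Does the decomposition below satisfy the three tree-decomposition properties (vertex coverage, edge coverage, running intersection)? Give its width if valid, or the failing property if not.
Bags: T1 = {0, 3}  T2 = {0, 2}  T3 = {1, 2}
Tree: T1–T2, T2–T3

Vertex coverage: the bags together contain {0, 1, 2, 3}, the full vertex set. Edge coverage: each edge of G has both endpoints in at least one bag. Running intersection: for every vertex, the bags containing it form a connected subtree. All three properties hold, so this is a valid tree decomposition of width max|bag| − 1 = 1, and hence tw(G) ≤ 1.

Yes; width 1.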